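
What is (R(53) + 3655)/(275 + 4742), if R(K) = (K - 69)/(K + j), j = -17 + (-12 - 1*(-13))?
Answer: 135219/185629 ≈ 0.72844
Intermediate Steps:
j = -16 (j = -17 + (-12 + 13) = -17 + 1 = -16)
R(K) = (-69 + K)/(-16 + K) (R(K) = (K - 69)/(K - 16) = (-69 + K)/(-16 + K))
(R(53) + 3655)/(275 + 4742) = ((-69 + 53)/(-16 + 53) + 3655)/(275 + 4742) = (-16/37 + 3655)/5017 = ((1/37)*(-16) + 3655)*(1/5017) = (-16/37 + 3655)*(1/5017) = (135219/37)*(1/5017) = 135219/185629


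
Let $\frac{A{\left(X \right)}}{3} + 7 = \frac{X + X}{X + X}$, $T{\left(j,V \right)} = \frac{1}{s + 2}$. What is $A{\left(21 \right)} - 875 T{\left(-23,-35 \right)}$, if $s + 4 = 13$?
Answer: $- \frac{1073}{11} \approx -97.545$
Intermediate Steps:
$s = 9$ ($s = -4 + 13 = 9$)
$T{\left(j,V \right)} = \frac{1}{11}$ ($T{\left(j,V \right)} = \frac{1}{9 + 2} = \frac{1}{11}$)
$A{\left(X \right)} = -18$ ($A{\left(X \right)} = -21 + 3 \frac{X + X}{X + X} = -21 + 3 \frac{2 X}{2 X} = -21 + 3 \cdot 2 X \frac{1}{2 X} = -21 + 3 \cdot 1 = -21 + 3 = -18$)
$A{\left(21 \right)} - 875 T{\left(-23,-35 \right)} = -18 - \frac{875}{11} = - \frac{1073}{11}$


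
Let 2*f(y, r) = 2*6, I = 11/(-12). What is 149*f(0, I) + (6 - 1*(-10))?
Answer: 910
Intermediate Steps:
I = -11/12 (I = 11*(-1/12) = -11/12 ≈ -0.91667)
f(y, r) = 6 (f(y, r) = (2*6)/2 = (½)*12 = 6)
149*f(0, I) + (6 - 1*(-10)) = 149*6 + (6 - 1*(-10)) = 894 + (6 + 10) = 894 + 16 = 910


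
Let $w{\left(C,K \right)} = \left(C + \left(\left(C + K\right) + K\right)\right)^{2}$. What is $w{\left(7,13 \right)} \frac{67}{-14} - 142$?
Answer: $- \frac{54594}{7} \approx -7799.1$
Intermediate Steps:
$w{\left(C,K \right)} = \left(2 C + 2 K\right)^{2}$ ($w{\left(C,K \right)} = \left(C + \left(C + 2 K\right)\right)^{2} = \left(2 C + 2 K\right)^{2}$)
$w{\left(7,13 \right)} \frac{67}{-14} - 142 = 4 \left(7 + 13\right)^{2} \frac{67}{-14} - 142 = 4 \cdot 20^{2} \cdot 67 \left(- \frac{1}{14}\right) - 142 = 4 \cdot 400 \left(- \frac{67}{14}\right) - 142 = 1600 \left(- \frac{67}{14}\right) - 142 = - \frac{53600}{7} - 142 = - \frac{54594}{7}$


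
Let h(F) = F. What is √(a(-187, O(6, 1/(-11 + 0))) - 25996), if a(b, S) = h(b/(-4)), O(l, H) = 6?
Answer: 3*I*√11533/2 ≈ 161.09*I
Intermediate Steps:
a(b, S) = -b/4 (a(b, S) = b/(-4) = b*(-¼) = -b/4)
√(a(-187, O(6, 1/(-11 + 0))) - 25996) = √(-¼*(-187) - 25996) = √(187/4 - 25996) = √(-103797/4) = 3*I*√11533/2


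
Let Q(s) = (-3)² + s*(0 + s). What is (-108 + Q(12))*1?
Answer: 45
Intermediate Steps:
Q(s) = 9 + s² (Q(s) = 9 + s*s = 9 + s²)
(-108 + Q(12))*1 = (-108 + (9 + 12²))*1 = (-108 + (9 + 144))*1 = (-108 + 153)*1 = 45*1 = 45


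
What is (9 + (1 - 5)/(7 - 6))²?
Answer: 25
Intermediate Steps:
(9 + (1 - 5)/(7 - 6))² = (9 - 4/1)² = (9 - 4*1)² = (9 - 4)² = 5² = 25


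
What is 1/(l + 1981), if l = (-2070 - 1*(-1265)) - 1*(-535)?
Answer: 1/1711 ≈ 0.00058445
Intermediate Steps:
l = -270 (l = (-2070 + 1265) + 535 = -805 + 535 = -270)
1/(l + 1981) = 1/(-270 + 1981) = 1/1711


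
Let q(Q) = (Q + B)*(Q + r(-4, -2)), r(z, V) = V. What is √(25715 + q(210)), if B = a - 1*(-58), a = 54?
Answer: 3*√10299 ≈ 304.45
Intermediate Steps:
B = 112 (B = 54 - 1*(-58) = 54 + 58 = 112)
q(Q) = (-2 + Q)*(112 + Q) (q(Q) = (Q + 112)*(Q - 2) = (112 + Q)*(-2 + Q) = (-2 + Q)*(112 + Q))
√(25715 + q(210)) = √(25715 + (-224 + 210² + 110*210)) = √(25715 + (-224 + 44100 + 23100)) = √(25715 + 66976) = √92691 = 3*√10299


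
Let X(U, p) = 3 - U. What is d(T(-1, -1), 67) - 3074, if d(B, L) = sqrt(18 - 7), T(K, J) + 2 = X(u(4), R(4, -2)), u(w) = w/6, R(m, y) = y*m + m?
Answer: -3074 + sqrt(11) ≈ -3070.7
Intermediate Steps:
R(m, y) = m + m*y (R(m, y) = m*y + m = m + m*y)
u(w) = w/6 (u(w) = w*(1/6) = w/6)
T(K, J) = 1/3 (T(K, J) = -2 + (3 - 4/6) = -2 + (3 - 1*2/3) = -2 + (3 - 2/3) = -2 + 7/3 = 1/3)
d(B, L) = sqrt(11)
d(T(-1, -1), 67) - 3074 = sqrt(11) - 3074 = -3074 + sqrt(11)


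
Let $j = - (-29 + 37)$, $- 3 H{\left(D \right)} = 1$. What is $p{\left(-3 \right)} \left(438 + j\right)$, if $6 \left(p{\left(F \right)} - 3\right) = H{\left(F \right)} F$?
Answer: $\frac{4085}{3} \approx 1361.7$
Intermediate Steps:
$H{\left(D \right)} = - \frac{1}{3}$ ($H{\left(D \right)} = \left(- \frac{1}{3}\right) 1 = - \frac{1}{3}$)
$p{\left(F \right)} = 3 - \frac{F}{18}$ ($p{\left(F \right)} = 3 + \frac{\left(- \frac{1}{3}\right) F}{6} = 3 - \frac{F}{18}$)
$j = -8$ ($j = \left(-1\right) 8 = -8$)
$p{\left(-3 \right)} \left(438 + j\right) = \left(3 - - \frac{1}{6}\right) \left(438 - 8\right) = \left(3 + \frac{1}{6}\right) 430 = \frac{19}{6} \cdot 430 = \frac{4085}{3}$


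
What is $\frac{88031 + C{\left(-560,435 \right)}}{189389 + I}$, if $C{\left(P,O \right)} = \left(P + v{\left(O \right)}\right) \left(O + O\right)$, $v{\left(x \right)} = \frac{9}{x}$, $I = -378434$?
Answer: $\frac{399151}{189045} \approx 2.1114$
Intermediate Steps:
$C{\left(P,O \right)} = 2 O \left(P + \frac{9}{O}\right)$ ($C{\left(P,O \right)} = \left(P + \frac{9}{O}\right) \left(O + O\right) = \left(P + \frac{9}{O}\right) 2 O = 2 O \left(P + \frac{9}{O}\right)$)
$\frac{88031 + C{\left(-560,435 \right)}}{189389 + I} = \frac{88031 + \left(18 + 2 \cdot 435 \left(-560\right)\right)}{189389 - 378434} = \frac{88031 + \left(18 - 487200\right)}{-189045} = \left(88031 - 487182\right) \left(- \frac{1}{189045}\right) = \left(-399151\right) \left(- \frac{1}{189045}\right) = \frac{399151}{189045}$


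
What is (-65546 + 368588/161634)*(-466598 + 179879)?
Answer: 1484617749764/79 ≈ 1.8793e+10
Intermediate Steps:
(-65546 + 368588/161634)*(-466598 + 179879) = (-65546 + 368588*(1/161634))*(-286719) = (-65546 + 16754/7347)*(-286719) = -481549708/7347*(-286719) = 1484617749764/79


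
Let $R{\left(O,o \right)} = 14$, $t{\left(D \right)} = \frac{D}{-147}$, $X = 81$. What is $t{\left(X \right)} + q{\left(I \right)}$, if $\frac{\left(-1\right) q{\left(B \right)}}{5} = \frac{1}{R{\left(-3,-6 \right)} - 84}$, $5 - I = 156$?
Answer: $- \frac{47}{98} \approx -0.47959$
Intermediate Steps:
$I = -151$ ($I = 5 - 156 = -151$)
$t{\left(D \right)} = - \frac{D}{147}$ ($t{\left(D \right)} = D \left(- \frac{1}{147}\right) = - \frac{D}{147}$)
$q{\left(B \right)} = \frac{1}{14}$ ($q{\left(B \right)} = - \frac{5}{14 - 84} = - \frac{5}{-70} = \left(-5\right) \left(- \frac{1}{70}\right) = \frac{1}{14}$)
$t{\left(X \right)} + q{\left(I \right)} = \left(- \frac{1}{147}\right) 81 + \frac{1}{14} = - \frac{27}{49} + \frac{1}{14} = - \frac{47}{98}$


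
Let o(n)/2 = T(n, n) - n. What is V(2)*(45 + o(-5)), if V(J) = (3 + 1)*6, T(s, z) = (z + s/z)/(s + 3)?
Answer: 1416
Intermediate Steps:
T(s, z) = (z + s/z)/(3 + s)
o(n) = -2*n + 2*(n + n²)/(n*(3 + n)) (o(n) = 2*((n + n²)/(n*(3 + n)) - n) = 2*(-n + (n + n²)/(n*(3 + n))) = -2*n + 2*(n + n²)/(n*(3 + n)))
V(J) = 24 (V(J) = 4*6 = 24)
V(2)*(45 + o(-5)) = 24*(45 + 2*(1 - 1*(-5)² - 2*(-5))/(3 - 5)) = 24*(45 + 2*(1 - 1*25 + 10)/(-2)) = 24*(45 + 2*(-½)*(1 - 25 + 10)) = 24*(45 + 2*(-½)*(-14)) = 24*(45 + 14) = 24*59 = 1416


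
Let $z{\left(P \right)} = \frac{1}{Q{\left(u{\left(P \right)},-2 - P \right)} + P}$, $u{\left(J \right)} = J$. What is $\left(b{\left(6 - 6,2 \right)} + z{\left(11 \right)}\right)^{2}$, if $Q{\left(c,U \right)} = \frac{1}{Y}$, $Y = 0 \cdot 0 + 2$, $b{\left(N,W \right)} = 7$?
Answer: $\frac{26569}{529} \approx 50.225$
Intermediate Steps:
$Y = 2$ ($Y = 0 + 2 = 2$)
$Q{\left(c,U \right)} = \frac{1}{2}$
$z{\left(P \right)} = \frac{1}{\frac{1}{2} + P}$
$\left(b{\left(6 - 6,2 \right)} + z{\left(11 \right)}\right)^{2} = \left(7 + \frac{2}{1 + 2 \cdot 11}\right)^{2} = \left(7 + \frac{2}{1 + 22}\right)^{2} = \left(7 + \frac{2}{23}\right)^{2} = \left(\frac{163}{23}\right)^{2} = \frac{26569}{529}$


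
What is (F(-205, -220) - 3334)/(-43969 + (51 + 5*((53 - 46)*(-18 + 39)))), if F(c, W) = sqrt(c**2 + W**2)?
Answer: 3334/43183 - 5*sqrt(3617)/43183 ≈ 0.070243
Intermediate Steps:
F(c, W) = sqrt(W**2 + c**2)
(F(-205, -220) - 3334)/(-43969 + (51 + 5*((53 - 46)*(-18 + 39)))) = (sqrt((-220)**2 + (-205)**2) - 3334)/(-43969 + (51 + 5*((53 - 46)*(-18 + 39)))) = (sqrt(48400 + 42025) - 3334)/(-43969 + (51 + 5*(7*21))) = (sqrt(90425) - 3334)/(-43969 + (51 + 5*147)) = (5*sqrt(3617) - 3334)/(-43969 + (51 + 735)) = (-3334 + 5*sqrt(3617))/(-43969 + 786) = (-3334 + 5*sqrt(3617))/(-43183) = (-3334 + 5*sqrt(3617))*(-1/43183) = 3334/43183 - 5*sqrt(3617)/43183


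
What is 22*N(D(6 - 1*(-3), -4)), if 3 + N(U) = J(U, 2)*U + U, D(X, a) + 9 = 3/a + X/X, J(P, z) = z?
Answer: -1287/2 ≈ -643.50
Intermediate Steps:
D(X, a) = -8 + 3/a (D(X, a) = -9 + (3/a + X/X) = -9 + (3/a + 1) = -9 + (1 + 3/a) = -8 + 3/a)
N(U) = -3 + 3*U (N(U) = -3 + (2*U + U) = -3 + 3*U)
22*N(D(6 - 1*(-3), -4)) = 22*(-3 + 3*(-8 + 3/(-4))) = 22*(-3 + 3*(-8 + 3*(-¼))) = 22*(-3 + 3*(-8 - ¾)) = 22*(-3 + 3*(-35/4)) = 22*(-3 - 105/4) = 22*(-117/4) = -1287/2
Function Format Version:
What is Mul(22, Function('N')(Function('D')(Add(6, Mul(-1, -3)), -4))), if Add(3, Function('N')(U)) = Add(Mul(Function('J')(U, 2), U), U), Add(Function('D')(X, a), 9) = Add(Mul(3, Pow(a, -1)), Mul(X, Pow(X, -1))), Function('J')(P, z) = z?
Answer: Rational(-1287, 2) ≈ -643.50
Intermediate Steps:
Function('D')(X, a) = Add(-8, Mul(3, Pow(a, -1))) (Function('D')(X, a) = Add(-9, Add(Mul(3, Pow(a, -1)), Mul(X, Pow(X, -1)))) = Add(-9, Add(Mul(3, Pow(a, -1)), 1)) = Add(-9, Add(1, Mul(3, Pow(a, -1)))) = Add(-8, Mul(3, Pow(a, -1))))
Function('N')(U) = Add(-3, Mul(3, U)) (Function('N')(U) = Add(-3, Add(Mul(2, U), U)) = Add(-3, Mul(3, U)))
Mul(22, Function('N')(Function('D')(Add(6, Mul(-1, -3)), -4))) = Mul(22, Add(-3, Mul(3, Add(-8, Mul(3, Pow(-4, -1)))))) = Mul(22, Add(-3, Mul(3, Add(-8, Mul(3, Rational(-1, 4)))))) = Mul(22, Add(-3, Mul(3, Add(-8, Rational(-3, 4))))) = Mul(22, Add(-3, Mul(3, Rational(-35, 4)))) = Mul(22, Add(-3, Rational(-105, 4))) = Mul(22, Rational(-117, 4)) = Rational(-1287, 2)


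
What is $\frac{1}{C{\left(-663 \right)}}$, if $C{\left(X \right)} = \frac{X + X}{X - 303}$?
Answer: $\frac{161}{221} \approx 0.72851$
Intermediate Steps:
$C{\left(X \right)} = \frac{2 X}{-303 + X}$
$\frac{1}{C{\left(-663 \right)}} = \frac{1}{2 \left(-663\right) \frac{1}{-303 - 663}} = \frac{1}{2 \left(-663\right) \frac{1}{-966}} = \frac{1}{2 \left(-663\right) \left(- \frac{1}{966}\right)} = \frac{1}{\frac{221}{161}} = \frac{161}{221}$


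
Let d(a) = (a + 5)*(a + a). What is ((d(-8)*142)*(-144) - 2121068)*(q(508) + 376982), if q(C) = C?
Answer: -1171189904280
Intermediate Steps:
d(a) = 2*a*(5 + a) (d(a) = (5 + a)*(2*a) = 2*a*(5 + a))
((d(-8)*142)*(-144) - 2121068)*(q(508) + 376982) = (((2*(-8)*(5 - 8))*142)*(-144) - 2121068)*(508 + 376982) = (((2*(-8)*(-3))*142)*(-144) - 2121068)*377490 = ((48*142)*(-144) - 2121068)*377490 = (6816*(-144) - 2121068)*377490 = (-981504 - 2121068)*377490 = -3102572*377490 = -1171189904280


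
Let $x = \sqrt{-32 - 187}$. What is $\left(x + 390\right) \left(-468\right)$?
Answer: $-182520 - 468 i \sqrt{219} \approx -1.8252 \cdot 10^{5} - 6925.8 i$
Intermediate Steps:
$x = i \sqrt{219}$ ($x = \sqrt{-219} = i \sqrt{219} \approx 14.799 i$)
$\left(x + 390\right) \left(-468\right) = \left(i \sqrt{219} + 390\right) \left(-468\right) = \left(390 + i \sqrt{219}\right) \left(-468\right) = -182520 - 468 i \sqrt{219}$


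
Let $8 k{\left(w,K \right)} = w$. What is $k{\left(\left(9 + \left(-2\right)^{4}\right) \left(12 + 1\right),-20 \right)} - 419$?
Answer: $- \frac{3027}{8} \approx -378.38$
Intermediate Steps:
$k{\left(w,K \right)} = \frac{w}{8}$
$k{\left(\left(9 + \left(-2\right)^{4}\right) \left(12 + 1\right),-20 \right)} - 419 = \frac{\left(9 + \left(-2\right)^{4}\right) \left(12 + 1\right)}{8} - 419 = \frac{\left(9 + 16\right) 13}{8} - 419 = \frac{25 \cdot 13}{8} - 419 = \frac{1}{8} \cdot 325 - 419 = \frac{325}{8} - 419 = - \frac{3027}{8}$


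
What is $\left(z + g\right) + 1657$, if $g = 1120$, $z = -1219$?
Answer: $1558$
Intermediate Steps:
$\left(z + g\right) + 1657 = \left(-1219 + 1120\right) + 1657 = -99 + 1657 = 1558$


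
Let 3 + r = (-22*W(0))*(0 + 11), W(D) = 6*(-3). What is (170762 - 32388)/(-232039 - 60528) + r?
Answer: 1273405777/292567 ≈ 4352.5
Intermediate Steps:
W(D) = -18
r = 4353 (r = -3 + (-22*(-18))*(0 + 11) = -3 + 396*11 = -3 + 4356 = 4353)
(170762 - 32388)/(-232039 - 60528) + r = (170762 - 32388)/(-232039 - 60528) + 4353 = 138374/(-292567) + 4353 = 138374*(-1/292567) + 4353 = -138374/292567 + 4353 = 1273405777/292567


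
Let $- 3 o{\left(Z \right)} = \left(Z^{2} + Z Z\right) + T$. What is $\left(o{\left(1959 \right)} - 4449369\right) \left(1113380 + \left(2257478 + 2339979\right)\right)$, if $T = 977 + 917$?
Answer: $- \frac{120072420958831}{3} \approx -4.0024 \cdot 10^{13}$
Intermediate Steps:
$T = 1894$
$o{\left(Z \right)} = - \frac{1894}{3} - \frac{2 Z^{2}}{3}$ ($o{\left(Z \right)} = - \frac{\left(Z^{2} + Z Z\right) + 1894}{3} = - \frac{\left(Z^{2} + Z^{2}\right) + 1894}{3} = - \frac{2 Z^{2} + 1894}{3} = - \frac{1894 + 2 Z^{2}}{3} = - \frac{1894}{3} - \frac{2 Z^{2}}{3}$)
$\left(o{\left(1959 \right)} - 4449369\right) \left(1113380 + \left(2257478 + 2339979\right)\right) = \left(\left(- \frac{1894}{3} - \frac{2 \cdot 1959^{2}}{3}\right) - 4449369\right) \left(1113380 + \left(2257478 + 2339979\right)\right) = \left(\left(- \frac{1894}{3} - 2558454\right) - 4449369\right) \left(1113380 + 4597457\right) = \left(\left(- \frac{1894}{3} - 2558454\right) - 4449369\right) 5710837 = \left(- \frac{7677256}{3} - 4449369\right) 5710837 = \left(- \frac{21025363}{3}\right) 5710837 = - \frac{120072420958831}{3}$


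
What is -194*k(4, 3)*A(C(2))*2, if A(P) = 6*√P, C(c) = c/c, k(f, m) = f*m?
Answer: -27936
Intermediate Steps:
C(c) = 1
-194*k(4, 3)*A(C(2))*2 = -194*(4*3)*(6*√1)*2 = -194*12*(6*1)*2 = -194*12*6*2 = -13968*2 = -194*144 = -27936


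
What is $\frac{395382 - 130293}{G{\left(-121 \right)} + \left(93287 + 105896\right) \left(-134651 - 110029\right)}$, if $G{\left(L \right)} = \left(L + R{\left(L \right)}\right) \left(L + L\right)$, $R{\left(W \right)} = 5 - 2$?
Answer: $- \frac{265089}{48736067884} \approx -5.4393 \cdot 10^{-6}$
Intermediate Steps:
$R{\left(W \right)} = 3$
$G{\left(L \right)} = 2 L \left(3 + L\right)$ ($G{\left(L \right)} = \left(L + 3\right) \left(L + L\right) = \left(3 + L\right) 2 L = 2 L \left(3 + L\right)$)
$\frac{395382 - 130293}{G{\left(-121 \right)} + \left(93287 + 105896\right) \left(-134651 - 110029\right)} = \frac{395382 - 130293}{2 \left(-121\right) \left(3 - 121\right) + \left(93287 + 105896\right) \left(-134651 - 110029\right)} = \frac{265089}{2 \left(-121\right) \left(-118\right) + 199183 \left(-244680\right)} = \frac{265089}{28556 - 48736096440} = \frac{265089}{-48736067884} = 265089 \left(- \frac{1}{48736067884}\right) = - \frac{265089}{48736067884}$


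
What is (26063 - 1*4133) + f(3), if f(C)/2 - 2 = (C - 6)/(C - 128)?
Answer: 2741756/125 ≈ 21934.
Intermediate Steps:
f(C) = 4 + 2*(-6 + C)/(-128 + C) (f(C) = 4 + 2*((C - 6)/(C - 128)) = 4 + 2*((-6 + C)/(-128 + C)) = 4 + 2*(-6 + C)/(-128 + C))
(26063 - 1*4133) + f(3) = (26063 - 1*4133) + 2*(-262 + 3*3)/(-128 + 3) = (26063 - 4133) + 2*(-262 + 9)/(-125) = 21930 + 2*(-1/125)*(-253) = 21930 + 506/125 = 2741756/125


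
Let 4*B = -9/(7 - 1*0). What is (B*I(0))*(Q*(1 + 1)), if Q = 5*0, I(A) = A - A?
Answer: 0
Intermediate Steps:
B = -9/28 (B = (-9/(7 - 1*0))/4 = (-9/(7 + 0))/4 = (-9/7)/4 = (-9*⅐)/4 = (¼)*(-9/7) = -9/28 ≈ -0.32143)
I(A) = 0
Q = 0
(B*I(0))*(Q*(1 + 1)) = (-9/28*0)*(0*(1 + 1)) = 0*(0*2) = 0*0 = 0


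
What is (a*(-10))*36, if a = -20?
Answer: 7200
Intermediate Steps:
(a*(-10))*36 = -20*(-10)*36 = 200*36 = 7200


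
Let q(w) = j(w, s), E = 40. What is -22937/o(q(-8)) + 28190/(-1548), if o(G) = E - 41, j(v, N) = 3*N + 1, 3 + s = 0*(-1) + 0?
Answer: 17739143/774 ≈ 22919.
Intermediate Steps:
s = -3 (s = -3 + (0*(-1) + 0) = -3 + (0 + 0) = -3 + 0 = -3)
j(v, N) = 1 + 3*N
q(w) = -8 (q(w) = 1 + 3*(-3) = 1 - 9 = -8)
o(G) = -1 (o(G) = 40 - 41 = -1)
-22937/o(q(-8)) + 28190/(-1548) = -22937/(-1) + 28190/(-1548) = -22937*(-1) + 28190*(-1/1548) = 22937 - 14095/774 = 17739143/774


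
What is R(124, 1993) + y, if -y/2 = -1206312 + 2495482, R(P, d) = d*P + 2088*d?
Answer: 1830176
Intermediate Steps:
R(P, d) = 2088*d + P*d (R(P, d) = P*d + 2088*d = 2088*d + P*d)
y = -2578340 (y = -2*(-1206312 + 2495482) = -2*1289170 = -2578340)
R(124, 1993) + y = 1993*(2088 + 124) - 2578340 = 1993*2212 - 2578340 = 4408516 - 2578340 = 1830176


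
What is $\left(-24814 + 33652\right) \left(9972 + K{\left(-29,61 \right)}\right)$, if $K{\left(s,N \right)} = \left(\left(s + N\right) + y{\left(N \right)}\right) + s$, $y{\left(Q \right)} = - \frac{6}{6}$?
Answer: $88150212$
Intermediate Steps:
$y{\left(Q \right)} = -1$ ($y{\left(Q \right)} = \left(-6\right) \frac{1}{6} = -1$)
$K{\left(s,N \right)} = -1 + N + 2 s$ ($K{\left(s,N \right)} = \left(\left(s + N\right) - 1\right) + s = \left(\left(N + s\right) - 1\right) + s = \left(-1 + N + s\right) + s = -1 + N + 2 s$)
$\left(-24814 + 33652\right) \left(9972 + K{\left(-29,61 \right)}\right) = \left(-24814 + 33652\right) \left(9972 + \left(-1 + 61 + 2 \left(-29\right)\right)\right) = 8838 \left(9972 - -2\right) = 8838 \left(9972 + 2\right) = 8838 \cdot 9974 = 88150212$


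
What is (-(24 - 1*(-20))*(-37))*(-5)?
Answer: -8140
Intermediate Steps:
(-(24 - 1*(-20))*(-37))*(-5) = (-(24 + 20)*(-37))*(-5) = (-1*44*(-37))*(-5) = -44*(-37)*(-5) = 1628*(-5) = -8140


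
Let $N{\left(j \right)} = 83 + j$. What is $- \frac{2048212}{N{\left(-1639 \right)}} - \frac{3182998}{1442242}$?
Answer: $\frac{368633078302}{280516069} \approx 1314.1$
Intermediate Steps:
$- \frac{2048212}{N{\left(-1639 \right)}} - \frac{3182998}{1442242} = - \frac{2048212}{83 - 1639} - \frac{3182998}{1442242} = - \frac{2048212}{-1556} - \frac{1591499}{721121} = \left(-2048212\right) \left(- \frac{1}{1556}\right) - \frac{1591499}{721121} = \frac{512053}{389} - \frac{1591499}{721121} = \frac{368633078302}{280516069}$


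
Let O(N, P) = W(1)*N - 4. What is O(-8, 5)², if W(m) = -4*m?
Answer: 784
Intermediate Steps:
O(N, P) = -4 - 4*N (O(N, P) = (-4*1)*N - 4 = -4*N - 4 = -4 - 4*N)
O(-8, 5)² = (-4 - 4*(-8))² = (-4 + 32)² = 28² = 784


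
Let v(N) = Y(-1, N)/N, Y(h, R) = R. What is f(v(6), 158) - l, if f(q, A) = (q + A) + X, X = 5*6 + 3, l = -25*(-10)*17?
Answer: -4058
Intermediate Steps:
l = 4250 (l = 250*17 = 4250)
X = 33 (X = 30 + 3 = 33)
v(N) = 1 (v(N) = N/N = 1)
f(q, A) = 33 + A + q (f(q, A) = (q + A) + 33 = (A + q) + 33 = 33 + A + q)
f(v(6), 158) - l = (33 + 158 + 1) - 1*4250 = 192 - 4250 = -4058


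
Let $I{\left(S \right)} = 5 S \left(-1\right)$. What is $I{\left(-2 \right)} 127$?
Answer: $1270$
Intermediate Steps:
$I{\left(S \right)} = - 5 S$
$I{\left(-2 \right)} 127 = \left(-5\right) \left(-2\right) 127 = 10 \cdot 127 = 1270$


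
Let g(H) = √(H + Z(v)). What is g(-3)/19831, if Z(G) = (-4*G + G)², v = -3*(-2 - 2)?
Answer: √1293/19831 ≈ 0.0018132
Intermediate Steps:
v = 12 (v = -3*(-4) = 12)
Z(G) = 9*G² (Z(G) = (-3*G)² = 9*G²)
g(H) = √(1296 + H) (g(H) = √(H + 9*12²) = √(H + 9*144) = √(H + 1296) = √(1296 + H))
g(-3)/19831 = √(1296 - 3)/19831 = √1293*(1/19831) = √1293/19831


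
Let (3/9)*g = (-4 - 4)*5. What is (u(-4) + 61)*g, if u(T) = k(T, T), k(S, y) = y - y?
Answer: -7320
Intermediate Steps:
k(S, y) = 0
u(T) = 0
g = -120 (g = 3*((-4 - 4)*5) = 3*(-8*5) = 3*(-40) = -120)
(u(-4) + 61)*g = (0 + 61)*(-120) = 61*(-120) = -7320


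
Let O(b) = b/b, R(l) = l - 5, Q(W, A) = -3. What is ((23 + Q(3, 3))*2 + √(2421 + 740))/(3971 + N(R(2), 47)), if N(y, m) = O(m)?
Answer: 10/993 + √3161/3972 ≈ 0.024225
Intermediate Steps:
R(l) = -5 + l
O(b) = 1
N(y, m) = 1
((23 + Q(3, 3))*2 + √(2421 + 740))/(3971 + N(R(2), 47)) = ((23 - 3)*2 + √(2421 + 740))/(3971 + 1) = (20*2 + √3161)/3972 = (40 + √3161)*(1/3972) = 10/993 + √3161/3972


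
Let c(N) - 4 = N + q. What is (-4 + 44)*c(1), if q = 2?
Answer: 280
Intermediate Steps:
c(N) = 6 + N (c(N) = 4 + (N + 2) = 4 + (2 + N) = 6 + N)
(-4 + 44)*c(1) = (-4 + 44)*(6 + 1) = 40*7 = 280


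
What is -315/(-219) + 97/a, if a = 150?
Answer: 22831/10950 ≈ 2.0850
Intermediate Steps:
-315/(-219) + 97/a = -315/(-219) + 97/150 = -315*(-1/219) + 97*(1/150) = 105/73 + 97/150 = 22831/10950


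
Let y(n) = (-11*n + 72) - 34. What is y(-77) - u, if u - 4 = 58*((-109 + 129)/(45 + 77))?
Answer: 53161/61 ≈ 871.49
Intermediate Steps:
y(n) = 38 - 11*n (y(n) = (72 - 11*n) - 34 = 38 - 11*n)
u = 824/61 (u = 4 + 58*((-109 + 129)/(45 + 77)) = 4 + 58*(20/122) = 4 + 58*(20*(1/122)) = 4 + 58*(10/61) = 4 + 580/61 = 824/61 ≈ 13.508)
y(-77) - u = (38 - 11*(-77)) - 1*824/61 = (38 + 847) - 824/61 = 885 - 824/61 = 53161/61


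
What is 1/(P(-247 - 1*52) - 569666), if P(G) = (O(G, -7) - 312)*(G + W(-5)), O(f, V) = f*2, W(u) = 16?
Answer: -1/312136 ≈ -3.2037e-6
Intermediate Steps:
O(f, V) = 2*f
P(G) = (-312 + 2*G)*(16 + G) (P(G) = (2*G - 312)*(G + 16) = (-312 + 2*G)*(16 + G))
1/(P(-247 - 1*52) - 569666) = 1/((-4992 - 280*(-247 - 1*52) + 2*(-247 - 1*52)²) - 569666) = 1/((-4992 - 280*(-247 - 52) + 2*(-247 - 52)²) - 569666) = 1/((-4992 - 280*(-299) + 2*(-299)²) - 569666) = 1/((-4992 + 83720 + 2*89401) - 569666) = 1/((-4992 + 83720 + 178802) - 569666) = 1/(257530 - 569666) = 1/(-312136) = -1/312136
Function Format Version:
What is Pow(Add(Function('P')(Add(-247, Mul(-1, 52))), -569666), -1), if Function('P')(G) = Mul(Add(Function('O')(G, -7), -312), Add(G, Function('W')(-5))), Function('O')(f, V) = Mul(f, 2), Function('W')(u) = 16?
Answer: Rational(-1, 312136) ≈ -3.2037e-6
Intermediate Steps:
Function('O')(f, V) = Mul(2, f)
Function('P')(G) = Mul(Add(-312, Mul(2, G)), Add(16, G)) (Function('P')(G) = Mul(Add(Mul(2, G), -312), Add(G, 16)) = Mul(Add(-312, Mul(2, G)), Add(16, G)))
Pow(Add(Function('P')(Add(-247, Mul(-1, 52))), -569666), -1) = Pow(Add(Add(-4992, Mul(-280, Add(-247, Mul(-1, 52))), Mul(2, Pow(Add(-247, Mul(-1, 52)), 2))), -569666), -1) = Pow(Add(Add(-4992, Mul(-280, Add(-247, -52)), Mul(2, Pow(Add(-247, -52), 2))), -569666), -1) = Pow(Add(Add(-4992, Mul(-280, -299), Mul(2, Pow(-299, 2))), -569666), -1) = Pow(Add(Add(-4992, 83720, Mul(2, 89401)), -569666), -1) = Pow(Add(Add(-4992, 83720, 178802), -569666), -1) = Pow(Add(257530, -569666), -1) = Pow(-312136, -1) = Rational(-1, 312136)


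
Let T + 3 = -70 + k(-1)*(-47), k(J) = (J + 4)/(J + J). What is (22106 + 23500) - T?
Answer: 91217/2 ≈ 45609.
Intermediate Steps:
k(J) = (4 + J)/(2*J) (k(J) = (4 + J)/((2*J)) = (4 + J)*(1/(2*J)) = (4 + J)/(2*J))
T = -5/2 (T = -3 + (-70 + ((1/2)*(4 - 1)/(-1))*(-47)) = -3 + (-70 + ((1/2)*(-1)*3)*(-47)) = -3 + (-70 - 3/2*(-47)) = -3 + (-70 + 141/2) = -3 + 1/2 = -5/2 ≈ -2.5000)
(22106 + 23500) - T = (22106 + 23500) - 1*(-5/2) = 45606 + 5/2 = 91217/2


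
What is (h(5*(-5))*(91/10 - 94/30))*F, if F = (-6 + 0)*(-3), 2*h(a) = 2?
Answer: 537/5 ≈ 107.40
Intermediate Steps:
h(a) = 1 (h(a) = (½)*2 = 1)
F = 18 (F = -6*(-3) = 18)
(h(5*(-5))*(91/10 - 94/30))*F = (1*(91/10 - 94/30))*18 = (1*(91*(⅒) - 94*1/30))*18 = (1*(91/10 - 47/15))*18 = (1*(179/30))*18 = (179/30)*18 = 537/5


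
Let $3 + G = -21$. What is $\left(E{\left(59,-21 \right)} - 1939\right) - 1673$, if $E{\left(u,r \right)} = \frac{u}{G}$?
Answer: $- \frac{86747}{24} \approx -3614.5$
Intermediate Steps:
$G = -24$ ($G = -3 - 21 = -24$)
$E{\left(u,r \right)} = - \frac{u}{24}$ ($E{\left(u,r \right)} = \frac{u}{-24} = u \left(- \frac{1}{24}\right) = - \frac{u}{24}$)
$\left(E{\left(59,-21 \right)} - 1939\right) - 1673 = \left(\left(- \frac{1}{24}\right) 59 - 1939\right) - 1673 = \left(- \frac{59}{24} - 1939\right) - 1673 = - \frac{46595}{24} - 1673 = - \frac{86747}{24}$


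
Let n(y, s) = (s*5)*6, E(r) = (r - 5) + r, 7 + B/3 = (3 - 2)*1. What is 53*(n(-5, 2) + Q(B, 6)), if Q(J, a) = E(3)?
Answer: 3233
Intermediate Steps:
B = -18 (B = -21 + 3*((3 - 2)*1) = -21 + 3*(1*1) = -21 + 3*1 = -21 + 3 = -18)
E(r) = -5 + 2*r (E(r) = (-5 + r) + r = -5 + 2*r)
n(y, s) = 30*s (n(y, s) = (5*s)*6 = 30*s)
Q(J, a) = 1 (Q(J, a) = -5 + 2*3 = -5 + 6 = 1)
53*(n(-5, 2) + Q(B, 6)) = 53*(30*2 + 1) = 53*(60 + 1) = 53*61 = 3233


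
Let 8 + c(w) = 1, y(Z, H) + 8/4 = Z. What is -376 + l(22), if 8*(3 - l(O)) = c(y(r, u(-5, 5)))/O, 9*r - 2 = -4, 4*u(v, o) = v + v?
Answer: -65641/176 ≈ -372.96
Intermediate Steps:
u(v, o) = v/2 (u(v, o) = (v + v)/4 = (2*v)/4 = v/2)
r = -2/9 (r = 2/9 + (1/9)*(-4) = 2/9 - 4/9 = -2/9 ≈ -0.22222)
y(Z, H) = -2 + Z
c(w) = -7 (c(w) = -8 + 1 = -7)
l(O) = 3 + 7/(8*O) (l(O) = 3 - (-7)/(8*O) = 3 + 7/(8*O))
-376 + l(22) = -376 + (3 + (7/8)/22) = -376 + (3 + (7/8)*(1/22)) = -376 + (3 + 7/176) = -376 + 535/176 = -65641/176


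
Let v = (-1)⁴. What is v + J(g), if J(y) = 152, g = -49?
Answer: 153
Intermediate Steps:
v = 1
v + J(g) = 1 + 152 = 153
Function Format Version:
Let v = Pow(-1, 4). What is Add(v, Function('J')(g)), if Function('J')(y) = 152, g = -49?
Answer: 153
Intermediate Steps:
v = 1
Add(v, Function('J')(g)) = Add(1, 152) = 153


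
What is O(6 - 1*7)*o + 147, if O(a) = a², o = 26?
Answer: 173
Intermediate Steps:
O(6 - 1*7)*o + 147 = (6 - 1*7)²*26 + 147 = (6 - 7)²*26 + 147 = (-1)²*26 + 147 = 1*26 + 147 = 26 + 147 = 173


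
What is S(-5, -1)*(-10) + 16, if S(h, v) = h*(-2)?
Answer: -84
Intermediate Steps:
S(h, v) = -2*h
S(-5, -1)*(-10) + 16 = -2*(-5)*(-10) + 16 = 10*(-10) + 16 = -100 + 16 = -84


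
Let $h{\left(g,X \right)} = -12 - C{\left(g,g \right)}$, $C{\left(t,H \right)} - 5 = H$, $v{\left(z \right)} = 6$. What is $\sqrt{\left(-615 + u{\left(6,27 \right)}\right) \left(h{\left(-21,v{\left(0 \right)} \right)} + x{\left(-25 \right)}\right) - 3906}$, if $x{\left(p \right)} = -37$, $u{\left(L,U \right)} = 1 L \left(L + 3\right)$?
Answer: $3 \sqrt{1623} \approx 120.86$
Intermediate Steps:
$C{\left(t,H \right)} = 5 + H$
$u{\left(L,U \right)} = L \left(3 + L\right)$
$h{\left(g,X \right)} = -17 - g$ ($h{\left(g,X \right)} = -12 - \left(5 + g\right) = -17 - g$)
$\sqrt{\left(-615 + u{\left(6,27 \right)}\right) \left(h{\left(-21,v{\left(0 \right)} \right)} + x{\left(-25 \right)}\right) - 3906} = \sqrt{\left(-615 + 6 \left(3 + 6\right)\right) \left(\left(-17 - -21\right) - 37\right) - 3906} = \sqrt{\left(-615 + 6 \cdot 9\right) \left(\left(-17 + 21\right) - 37\right) - 3906} = \sqrt{\left(-615 + 54\right) \left(4 - 37\right) - 3906} = \sqrt{\left(-561\right) \left(-33\right) - 3906} = \sqrt{18513 - 3906} = \sqrt{14607} = 3 \sqrt{1623}$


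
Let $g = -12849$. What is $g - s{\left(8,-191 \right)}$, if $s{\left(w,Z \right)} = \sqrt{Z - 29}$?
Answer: $-12849 - 2 i \sqrt{55} \approx -12849.0 - 14.832 i$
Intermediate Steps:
$s{\left(w,Z \right)} = \sqrt{-29 + Z}$
$g - s{\left(8,-191 \right)} = -12849 - \sqrt{-29 - 191} = -12849 - \sqrt{-220} = -12849 - 2 i \sqrt{55}$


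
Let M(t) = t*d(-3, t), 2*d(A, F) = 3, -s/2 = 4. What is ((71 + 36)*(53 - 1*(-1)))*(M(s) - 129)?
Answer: -814698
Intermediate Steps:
s = -8 (s = -2*4 = -8)
d(A, F) = 3/2 (d(A, F) = (½)*3 = 3/2)
M(t) = 3*t/2 (M(t) = t*(3/2) = 3*t/2)
((71 + 36)*(53 - 1*(-1)))*(M(s) - 129) = ((71 + 36)*(53 - 1*(-1)))*((3/2)*(-8) - 129) = (107*(53 + 1))*(-12 - 129) = (107*54)*(-141) = 5778*(-141) = -814698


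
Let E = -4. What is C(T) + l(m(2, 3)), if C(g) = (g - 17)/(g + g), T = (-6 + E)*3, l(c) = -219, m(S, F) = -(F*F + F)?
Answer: -13093/60 ≈ -218.22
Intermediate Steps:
m(S, F) = -F - F**2 (m(S, F) = -(F**2 + F) = -(F + F**2) = -F - F**2)
T = -30 (T = (-6 - 4)*3 = -10*3 = -30)
C(g) = (-17 + g)/(2*g) (C(g) = (-17 + g)/((2*g)) = (-17 + g)*(1/(2*g)) = (-17 + g)/(2*g))
C(T) + l(m(2, 3)) = (1/2)*(-17 - 30)/(-30) - 219 = (1/2)*(-1/30)*(-47) - 219 = 47/60 - 219 = -13093/60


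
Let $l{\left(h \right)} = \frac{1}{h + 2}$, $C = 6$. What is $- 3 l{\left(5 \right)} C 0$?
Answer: $0$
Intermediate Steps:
$l{\left(h \right)} = \frac{1}{2 + h}$
$- 3 l{\left(5 \right)} C 0 = - \frac{3}{2 + 5} \cdot 6 \cdot 0 = - \frac{3}{7} \cdot 0 = \left(-3\right) \frac{1}{7} \cdot 0 = \left(- \frac{3}{7}\right) 0 = 0$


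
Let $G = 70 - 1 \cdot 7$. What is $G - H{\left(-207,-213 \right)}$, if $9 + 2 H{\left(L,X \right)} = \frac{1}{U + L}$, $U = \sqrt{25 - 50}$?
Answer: $\frac{5788197}{85748} + \frac{5 i}{85748} \approx 67.502 + 5.831 \cdot 10^{-5} i$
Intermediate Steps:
$U = 5 i$ ($U = \sqrt{-25} = 5 i \approx 5.0 i$)
$H{\left(L,X \right)} = - \frac{9}{2} + \frac{1}{2 \left(L + 5 i\right)}$ ($H{\left(L,X \right)} = - \frac{9}{2} + \frac{1}{2 \left(5 i + L\right)} = - \frac{9}{2} + \frac{1}{2 \left(L + 5 i\right)}$)
$G = 63$ ($G = 70 - 7 = 63$)
$G - H{\left(-207,-213 \right)} = 63 - \frac{1 - 45 i - -1863}{2 \left(-207 + 5 i\right)} = 63 - \frac{\frac{-207 - 5 i}{42874} \left(1 - 45 i + 1863\right)}{2} = 63 - \frac{\frac{-207 - 5 i}{42874} \left(1864 - 45 i\right)}{2} = 63 - \frac{\left(-207 - 5 i\right) \left(1864 - 45 i\right)}{85748}$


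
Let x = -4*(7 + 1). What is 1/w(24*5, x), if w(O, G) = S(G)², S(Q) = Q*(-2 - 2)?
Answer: 1/16384 ≈ 6.1035e-5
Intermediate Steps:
S(Q) = -4*Q (S(Q) = Q*(-4) = -4*Q)
x = -32 (x = -4*8 = -32)
w(O, G) = 16*G² (w(O, G) = (-4*G)² = 16*G²)
1/w(24*5, x) = 1/(16*(-32)²) = 1/(16*1024) = 1/16384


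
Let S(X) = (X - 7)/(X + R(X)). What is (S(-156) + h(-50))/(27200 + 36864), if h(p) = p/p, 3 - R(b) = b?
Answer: -5/6006 ≈ -0.00083250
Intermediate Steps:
R(b) = 3 - b
h(p) = 1
S(X) = -7/3 + X/3 (S(X) = (X - 7)/(X + (3 - X)) = (-7 + X)/3 = (-7 + X)*(⅓) = -7/3 + X/3)
(S(-156) + h(-50))/(27200 + 36864) = ((-7/3 + (⅓)*(-156)) + 1)/(27200 + 36864) = ((-7/3 - 52) + 1)/64064 = (-163/3 + 1)*(1/64064) = -160/3*1/64064 = -5/6006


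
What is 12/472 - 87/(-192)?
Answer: 1807/3776 ≈ 0.47855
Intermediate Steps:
12/472 - 87/(-192) = 12*(1/472) - 87*(-1/192) = 3/118 + 29/64 = 1807/3776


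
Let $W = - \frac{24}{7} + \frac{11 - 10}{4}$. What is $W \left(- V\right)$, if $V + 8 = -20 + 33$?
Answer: $\frac{445}{28} \approx 15.893$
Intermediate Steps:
$V = 5$ ($V = -8 + \left(-20 + 33\right) = -8 + 13 = 5$)
$W = - \frac{89}{28}$ ($W = \left(-24\right) \frac{1}{7} + 1 \cdot \frac{1}{4} = - \frac{24}{7} + \frac{1}{4} = - \frac{89}{28} \approx -3.1786$)
$W \left(- V\right) = - \frac{89 \left(\left(-1\right) 5\right)}{28} = \left(- \frac{89}{28}\right) \left(-5\right) = \frac{445}{28}$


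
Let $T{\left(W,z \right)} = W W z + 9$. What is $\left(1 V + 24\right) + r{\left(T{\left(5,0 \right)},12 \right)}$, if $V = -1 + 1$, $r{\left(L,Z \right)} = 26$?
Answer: $50$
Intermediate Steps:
$T{\left(W,z \right)} = 9 + z W^{2}$ ($T{\left(W,z \right)} = W^{2} z + 9 = z W^{2} + 9 = 9 + z W^{2}$)
$V = 0$
$\left(1 V + 24\right) + r{\left(T{\left(5,0 \right)},12 \right)} = \left(1 \cdot 0 + 24\right) + 26 = \left(0 + 24\right) + 26 = 24 + 26 = 50$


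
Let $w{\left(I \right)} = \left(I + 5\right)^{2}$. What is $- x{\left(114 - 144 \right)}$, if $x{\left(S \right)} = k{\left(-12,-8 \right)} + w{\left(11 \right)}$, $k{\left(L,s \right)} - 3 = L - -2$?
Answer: $-249$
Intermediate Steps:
$k{\left(L,s \right)} = 5 + L$ ($k{\left(L,s \right)} = 3 + \left(L - -2\right) = 3 + \left(L + 2\right) = 3 + \left(2 + L\right) = 5 + L$)
$w{\left(I \right)} = \left(5 + I\right)^{2}$
$x{\left(S \right)} = 249$ ($x{\left(S \right)} = \left(5 - 12\right) + \left(5 + 11\right)^{2} = -7 + 16^{2} = -7 + 256 = 249$)
$- x{\left(114 - 144 \right)} = \left(-1\right) 249 = -249$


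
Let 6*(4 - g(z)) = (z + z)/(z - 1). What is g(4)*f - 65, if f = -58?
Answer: -2441/9 ≈ -271.22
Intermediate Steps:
g(z) = 4 - z/(3*(-1 + z)) (g(z) = 4 - (z + z)/(6*(z - 1)) = 4 - 2*z/(6*(-1 + z)) = 4 - z/(3*(-1 + z)))
g(4)*f - 65 = ((-12 + 11*4)/(3*(-1 + 4)))*(-58) - 65 = ((1/3)*(-12 + 44)/3)*(-58) - 65 = ((1/3)*(1/3)*32)*(-58) - 65 = (32/9)*(-58) - 65 = -1856/9 - 65 = -2441/9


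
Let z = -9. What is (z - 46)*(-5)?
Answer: 275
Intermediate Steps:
(z - 46)*(-5) = (-9 - 46)*(-5) = -55*(-5) = 275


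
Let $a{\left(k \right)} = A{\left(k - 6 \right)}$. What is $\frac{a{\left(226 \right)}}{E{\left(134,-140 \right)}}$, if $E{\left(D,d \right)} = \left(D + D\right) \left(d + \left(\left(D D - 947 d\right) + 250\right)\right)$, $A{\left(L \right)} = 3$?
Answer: $\frac{3}{40373128} \approx 7.4307 \cdot 10^{-8}$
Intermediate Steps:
$a{\left(k \right)} = 3$
$E{\left(D,d \right)} = 2 D \left(250 + D^{2} - 946 d\right)$ ($E{\left(D,d \right)} = 2 D \left(d + \left(\left(D^{2} - 947 d\right) + 250\right)\right) = 2 D \left(d + \left(250 + D^{2} - 947 d\right)\right) = 2 D \left(250 + D^{2} - 946 d\right)$)
$\frac{a{\left(226 \right)}}{E{\left(134,-140 \right)}} = \frac{3}{2 \cdot 134 \left(250 + 134^{2} - -132440\right)} = \frac{3}{2 \cdot 134 \left(250 + 17956 + 132440\right)} = \frac{3}{2 \cdot 134 \cdot 150646} = \frac{3}{40373128}$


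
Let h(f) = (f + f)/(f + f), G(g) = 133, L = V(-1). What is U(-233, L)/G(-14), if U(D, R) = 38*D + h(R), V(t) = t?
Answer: -8853/133 ≈ -66.564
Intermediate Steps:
L = -1
h(f) = 1 (h(f) = (2*f)/((2*f)) = (2*f)*(1/(2*f)) = 1)
U(D, R) = 1 + 38*D (U(D, R) = 38*D + 1 = 1 + 38*D)
U(-233, L)/G(-14) = (1 + 38*(-233))/133 = (1 - 8854)*(1/133) = -8853*1/133 = -8853/133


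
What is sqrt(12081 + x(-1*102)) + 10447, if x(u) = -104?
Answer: 10447 + sqrt(11977) ≈ 10556.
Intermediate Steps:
sqrt(12081 + x(-1*102)) + 10447 = sqrt(12081 - 104) + 10447 = sqrt(11977) + 10447 = 10447 + sqrt(11977)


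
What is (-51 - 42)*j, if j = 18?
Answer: -1674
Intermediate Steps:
(-51 - 42)*j = (-51 - 42)*18 = -93*18 = -1674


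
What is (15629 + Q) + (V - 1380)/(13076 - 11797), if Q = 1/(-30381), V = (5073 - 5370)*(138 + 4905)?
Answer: 561755018261/38857299 ≈ 14457.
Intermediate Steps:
V = -1497771 (V = -297*5043 = -1497771)
Q = -1/30381 ≈ -3.2915e-5
(15629 + Q) + (V - 1380)/(13076 - 11797) = (15629 - 1/30381) + (-1497771 - 1380)/(13076 - 11797) = 474824648/30381 - 1499151/1279 = 561755018261/38857299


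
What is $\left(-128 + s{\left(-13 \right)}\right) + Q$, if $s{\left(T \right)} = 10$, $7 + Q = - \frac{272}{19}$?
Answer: $- \frac{2647}{19} \approx -139.32$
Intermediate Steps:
$Q = - \frac{405}{19}$ ($Q = -7 - \frac{272}{19} = - \frac{405}{19} \approx -21.316$)
$\left(-128 + s{\left(-13 \right)}\right) + Q = \left(-128 + 10\right) - \frac{405}{19} = -118 - \frac{405}{19} = - \frac{2647}{19}$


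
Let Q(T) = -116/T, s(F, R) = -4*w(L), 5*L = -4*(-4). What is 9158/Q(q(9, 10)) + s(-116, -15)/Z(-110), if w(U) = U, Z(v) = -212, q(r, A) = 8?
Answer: -4853276/7685 ≈ -631.53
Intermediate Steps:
L = 16/5 (L = (-4*(-4))/5 = (⅕)*16 = 16/5 ≈ 3.2000)
s(F, R) = -64/5 (s(F, R) = -4*16/5 = -64/5)
9158/Q(q(9, 10)) + s(-116, -15)/Z(-110) = 9158/((-116/8)) - 64/5/(-212) = 9158/((-116*⅛)) - 64/5*(-1/212) = 9158/(-29/2) + 16/265 = 9158*(-2/29) + 16/265 = -18316/29 + 16/265 = -4853276/7685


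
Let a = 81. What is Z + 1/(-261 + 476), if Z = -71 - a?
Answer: -32679/215 ≈ -152.00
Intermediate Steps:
Z = -152 (Z = -71 - 1*81 = -71 - 81 = -152)
Z + 1/(-261 + 476) = -152 + 1/(-261 + 476) = -152 + 1/215 = -32679/215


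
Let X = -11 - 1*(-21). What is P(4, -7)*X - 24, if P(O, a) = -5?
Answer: -74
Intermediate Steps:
X = 10 (X = -11 + 21 = 10)
P(4, -7)*X - 24 = -5*10 - 24 = -50 - 24 = -74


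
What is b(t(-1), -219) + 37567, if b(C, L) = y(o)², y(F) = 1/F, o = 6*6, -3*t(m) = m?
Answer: 48686833/1296 ≈ 37567.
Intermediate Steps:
t(m) = -m/3
o = 36
b(C, L) = 1/1296 (b(C, L) = (1/36)² = 1/1296)
b(t(-1), -219) + 37567 = 1/1296 + 37567 = 48686833/1296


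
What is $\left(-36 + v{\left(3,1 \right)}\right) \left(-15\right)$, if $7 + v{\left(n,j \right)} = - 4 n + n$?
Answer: $780$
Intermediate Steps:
$v{\left(n,j \right)} = -7 - 3 n$ ($v{\left(n,j \right)} = -7 + \left(- 4 n + n\right) = -7 - 3 n$)
$\left(-36 + v{\left(3,1 \right)}\right) \left(-15\right) = \left(-36 - 16\right) \left(-15\right) = \left(-52\right) \left(-15\right) = 780$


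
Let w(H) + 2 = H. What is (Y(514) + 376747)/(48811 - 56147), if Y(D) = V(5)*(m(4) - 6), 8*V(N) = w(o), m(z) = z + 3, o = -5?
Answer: -430567/8384 ≈ -51.356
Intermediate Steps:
m(z) = 3 + z
w(H) = -2 + H
V(N) = -7/8 (V(N) = (-2 - 5)/8 = (⅛)*(-7) = -7/8)
Y(D) = -7/8 (Y(D) = -7*((3 + 4) - 6)/8 = -7*(7 - 6)/8 = -7/8*1 = -7/8)
(Y(514) + 376747)/(48811 - 56147) = (-7/8 + 376747)/(48811 - 56147) = (3013969/8)/(-7336) = (3013969/8)*(-1/7336) = -430567/8384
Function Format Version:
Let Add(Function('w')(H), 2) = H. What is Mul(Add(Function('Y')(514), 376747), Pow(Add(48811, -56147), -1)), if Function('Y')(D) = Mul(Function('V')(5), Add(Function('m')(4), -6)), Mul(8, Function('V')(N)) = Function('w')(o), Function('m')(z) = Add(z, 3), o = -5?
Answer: Rational(-430567, 8384) ≈ -51.356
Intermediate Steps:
Function('m')(z) = Add(3, z)
Function('w')(H) = Add(-2, H)
Function('V')(N) = Rational(-7, 8) (Function('V')(N) = Mul(Rational(1, 8), Add(-2, -5)) = Mul(Rational(1, 8), -7) = Rational(-7, 8))
Function('Y')(D) = Rational(-7, 8) (Function('Y')(D) = Mul(Rational(-7, 8), Add(Add(3, 4), -6)) = Mul(Rational(-7, 8), Add(7, -6)) = Mul(Rational(-7, 8), 1) = Rational(-7, 8))
Mul(Add(Function('Y')(514), 376747), Pow(Add(48811, -56147), -1)) = Mul(Add(Rational(-7, 8), 376747), Pow(Add(48811, -56147), -1)) = Mul(Rational(3013969, 8), Pow(-7336, -1)) = Mul(Rational(3013969, 8), Rational(-1, 7336)) = Rational(-430567, 8384)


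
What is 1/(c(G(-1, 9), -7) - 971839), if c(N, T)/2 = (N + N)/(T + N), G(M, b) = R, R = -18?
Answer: -25/24295903 ≈ -1.0290e-6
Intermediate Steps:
G(M, b) = -18
c(N, T) = 4*N/(N + T) (c(N, T) = 2*((N + N)/(T + N)) = 2*((2*N)/(N + T)) = 2*(2*N/(N + T)) = 4*N/(N + T))
1/(c(G(-1, 9), -7) - 971839) = 1/(4*(-18)/(-18 - 7) - 971839) = 1/(4*(-18)/(-25) - 971839) = 1/(4*(-18)*(-1/25) - 971839) = 1/(72/25 - 971839) = 1/(-24295903/25) = -25/24295903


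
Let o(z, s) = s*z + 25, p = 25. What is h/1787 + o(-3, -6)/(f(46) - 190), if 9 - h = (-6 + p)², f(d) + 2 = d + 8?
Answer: -125417/246606 ≈ -0.50857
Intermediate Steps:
f(d) = 6 + d (f(d) = -2 + (d + 8) = -2 + (8 + d) = 6 + d)
h = -352 (h = 9 - (-6 + 25)² = 9 - 1*19² = 9 - 1*361 = 9 - 361 = -352)
o(z, s) = 25 + s*z
h/1787 + o(-3, -6)/(f(46) - 190) = -352/1787 + (25 - 6*(-3))/((6 + 46) - 190) = -352*1/1787 + (25 + 18)/(52 - 190) = -352/1787 + 43/(-138) = -352/1787 + 43*(-1/138) = -352/1787 - 43/138 = -125417/246606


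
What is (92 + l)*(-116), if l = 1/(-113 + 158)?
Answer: -480356/45 ≈ -10675.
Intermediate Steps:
l = 1/45 ≈ 0.022222
(92 + l)*(-116) = (92 + 1/45)*(-116) = (4141/45)*(-116) = -480356/45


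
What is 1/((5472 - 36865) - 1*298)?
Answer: -1/31691 ≈ -3.1555e-5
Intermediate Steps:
1/((5472 - 36865) - 1*298) = 1/(-31393 - 298) = 1/(-31691) = -1/31691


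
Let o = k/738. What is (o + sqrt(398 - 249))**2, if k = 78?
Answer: 2254390/15129 + 26*sqrt(149)/123 ≈ 151.59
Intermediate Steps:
o = 13/123 (o = 78/738 = 78*(1/738) = 13/123 ≈ 0.10569)
(o + sqrt(398 - 249))**2 = (13/123 + sqrt(398 - 249))**2 = (13/123 + sqrt(149))**2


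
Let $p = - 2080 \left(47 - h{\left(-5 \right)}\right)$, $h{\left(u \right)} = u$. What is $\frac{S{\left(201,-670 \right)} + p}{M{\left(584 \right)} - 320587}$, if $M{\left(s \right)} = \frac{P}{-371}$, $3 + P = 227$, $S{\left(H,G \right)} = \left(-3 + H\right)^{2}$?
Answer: $\frac{3654668}{16991143} \approx 0.21509$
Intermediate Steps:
$P = 224$ ($P = -3 + 227 = 224$)
$M{\left(s \right)} = - \frac{32}{53}$ ($M{\left(s \right)} = \frac{224}{-371} = 224 \left(- \frac{1}{371}\right) = - \frac{32}{53}$)
$p = -108160$ ($p = - 2080 \left(47 - -5\right) = - 2080 \left(47 + 5\right) = \left(-2080\right) 52 = -108160$)
$\frac{S{\left(201,-670 \right)} + p}{M{\left(584 \right)} - 320587} = \frac{\left(-3 + 201\right)^{2} - 108160}{- \frac{32}{53} - 320587} = \frac{198^{2} - 108160}{- \frac{32}{53} - 320587} = \frac{39204 - 108160}{- \frac{16991143}{53}} = \left(-68956\right) \left(- \frac{53}{16991143}\right) = \frac{3654668}{16991143}$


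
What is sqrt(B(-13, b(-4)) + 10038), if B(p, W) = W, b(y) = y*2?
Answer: sqrt(10030) ≈ 100.15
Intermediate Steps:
b(y) = 2*y
sqrt(B(-13, b(-4)) + 10038) = sqrt(2*(-4) + 10038) = sqrt(-8 + 10038) = sqrt(10030)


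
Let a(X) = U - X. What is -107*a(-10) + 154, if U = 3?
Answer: -1237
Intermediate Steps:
a(X) = 3 - X
-107*a(-10) + 154 = -107*(3 - 1*(-10)) + 154 = -107*(3 + 10) + 154 = -107*13 + 154 = -1391 + 154 = -1237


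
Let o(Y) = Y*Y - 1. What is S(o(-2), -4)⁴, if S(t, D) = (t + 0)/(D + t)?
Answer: 81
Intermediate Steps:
o(Y) = -1 + Y² (o(Y) = Y² - 1 = -1 + Y²)
S(t, D) = t/(D + t)
S(o(-2), -4)⁴ = ((-1 + (-2)²)/(-4 + (-1 + (-2)²)))⁴ = ((-1 + 4)/(-4 + (-1 + 4)))⁴ = (3/(-4 + 3))⁴ = (3/(-1))⁴ = (3*(-1))⁴ = (-3)⁴ = 81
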